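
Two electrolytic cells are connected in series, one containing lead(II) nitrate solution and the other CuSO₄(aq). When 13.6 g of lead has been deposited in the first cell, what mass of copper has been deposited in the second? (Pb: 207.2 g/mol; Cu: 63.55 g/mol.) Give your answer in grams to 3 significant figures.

4.17 g

n(Pb) = 13.6 / 207.2 = 0.06564 mol
Pb²⁺ + 2e⁻ → Pb, so n(e⁻) = 2 × 0.06564 = 0.1313 mol
In series, the same 0.1313 mol of electrons flows through the second cell.
Cu²⁺ + 2e⁻ → Cu, so n(Cu) = 0.1313 / 2 = 0.06565 mol
m(Cu) = 0.06565 × 63.55 = 4.17 g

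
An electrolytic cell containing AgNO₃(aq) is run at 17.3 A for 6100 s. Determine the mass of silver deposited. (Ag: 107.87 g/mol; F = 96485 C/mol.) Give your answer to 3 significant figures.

Q = It = 17.3 × 6100 = 1.055×10^5 C
n(e⁻) = 1.055×10^5 / 96485 = 1.093 mol
Ag⁺ + e⁻ → Ag, so n(Ag) = 1.093 mol
m = 1.093 × 107.87 = 118 g

118 g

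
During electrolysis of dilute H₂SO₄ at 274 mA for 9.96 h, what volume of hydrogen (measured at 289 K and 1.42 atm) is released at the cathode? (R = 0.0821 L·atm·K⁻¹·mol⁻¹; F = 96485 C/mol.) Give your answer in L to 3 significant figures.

Q = 0.274 A × 35856 s = 9825 C
n(e⁻) = Q/F = 9825/96485 = 0.1018 mol
2H⁺ + 2e⁻ → H₂, so n(H₂) = 0.1018 / 2 = 0.05090 mol
V = nRT/P = 0.05090 × 0.0821 × 289 / 1.42 = 0.8505 L

0.851 L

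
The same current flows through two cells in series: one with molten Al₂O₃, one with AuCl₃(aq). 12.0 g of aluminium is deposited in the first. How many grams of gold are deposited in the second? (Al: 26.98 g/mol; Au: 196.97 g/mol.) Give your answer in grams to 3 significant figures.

n(Al) = 12.0 / 26.98 = 0.4448 mol
Al³⁺ + 3e⁻ → Al, so n(e⁻) = 3 × 0.4448 = 1.334 mol
The cells are in series, so the same charge (and hence the same n(e⁻) = 1.334 mol) passes through both.
Au³⁺ + 3e⁻ → Au, so n(Au) = 1.334 / 3 = 0.4447 mol
m(Au) = 0.4447 × 196.97 = 87.6 g

87.6 g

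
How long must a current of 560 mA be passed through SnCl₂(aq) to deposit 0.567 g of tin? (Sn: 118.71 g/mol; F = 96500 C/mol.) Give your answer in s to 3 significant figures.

n(Sn) = 0.567 / 118.71 = 0.004776 mol
Sn²⁺ + 2e⁻ → Sn, so n(e⁻) = 2 × 0.004776 = 0.009552 mol
Q = 0.009552 × 96500 = 921.8 C
t = Q / I = 921.8 / 0.560 = 1646 s

1650 s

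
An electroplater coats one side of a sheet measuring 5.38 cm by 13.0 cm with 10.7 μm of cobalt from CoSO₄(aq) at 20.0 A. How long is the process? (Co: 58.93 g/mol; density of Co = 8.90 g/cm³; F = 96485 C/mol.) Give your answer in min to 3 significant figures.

Plated area = 5.38 × 13.0 = 69.94 cm²
Volume = 69.94 × 10.7×10⁻⁴ cm = 0.07484 cm³
m(Co) = 0.07484 × 8.90 = 0.6661 g
n(Co) = 0.6661 / 58.93 = 0.01130 mol; n(e⁻) = 2 × 0.01130 = 0.02260 mol
Q = 0.02260 × 96485 = 2181 C
t = 2181 / 20.0 = 109.1 s = 1.82 min

1.82 min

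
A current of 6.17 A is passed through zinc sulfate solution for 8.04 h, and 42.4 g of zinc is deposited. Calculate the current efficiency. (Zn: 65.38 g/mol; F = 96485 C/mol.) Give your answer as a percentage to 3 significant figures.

70.1%

Q = 6.17 × 28944 = 1.786×10^5 C
n(e⁻) = 1.786×10^5 / 96485 = 1.851 mol
Zn²⁺ + 2e⁻ → Zn, so theoretical n(Zn) = 0.9255 mol → 60.51 g
Efficiency = 42.4 / 60.51 = 0.7007 = 70.1%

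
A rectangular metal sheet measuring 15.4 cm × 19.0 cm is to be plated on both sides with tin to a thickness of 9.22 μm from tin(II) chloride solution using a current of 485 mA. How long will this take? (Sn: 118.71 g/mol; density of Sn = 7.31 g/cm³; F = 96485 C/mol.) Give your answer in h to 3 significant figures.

Plated area = 2 × 15.4 × 19.0 = 585.2 cm²
Volume = 585.2 × 9.22×10⁻⁴ cm = 0.5396 cm³
m(Sn) = 0.5396 × 7.31 = 3.944 g
n(Sn) = 3.944 / 118.71 = 0.03322 mol; n(e⁻) = 2 × 0.03322 = 0.06644 mol
Q = 0.06644 × 96485 = 6410 C
t = 6410 / 0.485 = 13220 s = 3.67 h

3.67 h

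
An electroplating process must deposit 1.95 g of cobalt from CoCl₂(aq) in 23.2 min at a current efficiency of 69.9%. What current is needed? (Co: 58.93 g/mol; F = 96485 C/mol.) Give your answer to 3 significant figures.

n(Co) = 1.95 / 58.93 = 0.03309 mol
Co²⁺ + 2e⁻ → Co, so n(e⁻) = 2 × 0.03309 = 0.06618 mol
Q = 0.06618 × 96485 / 0.699 = 9135 C
I = Q / t = 9135 / 1392 s = 6.56 A

6.56 A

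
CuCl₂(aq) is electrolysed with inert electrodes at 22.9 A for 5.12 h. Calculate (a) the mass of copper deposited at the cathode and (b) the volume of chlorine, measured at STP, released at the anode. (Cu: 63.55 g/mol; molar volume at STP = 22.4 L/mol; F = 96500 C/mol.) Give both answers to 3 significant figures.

Q = 22.9 × 18432 = 4.221×10^5 C; n(e⁻) = 4.221×10^5 / 96500 = 4.374 mol
Cathode: Cu²⁺ + 2e⁻ → Cu → n(Cu) = 4.374/2 = 2.187 mol → 139 g
Anode: 2Cl⁻ → Cl₂ + 2e⁻ → n(Cl₂) = 4.374/2 = 2.187 mol → 49.0 L

139 g Cu; 49.0 L Cl₂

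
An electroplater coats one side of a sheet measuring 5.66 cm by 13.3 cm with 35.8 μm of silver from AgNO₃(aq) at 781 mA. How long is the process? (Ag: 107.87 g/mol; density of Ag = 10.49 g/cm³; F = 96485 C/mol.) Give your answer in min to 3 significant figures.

54.0 min

Plated area = 5.66 × 13.3 = 75.28 cm²
Volume = 75.28 × 35.8×10⁻⁴ cm = 0.2695 cm³
m(Ag) = 0.2695 × 10.49 = 2.827 g
n(Ag) = 2.827 / 107.87 = 0.02621 mol; n(e⁻) = 0.02621 mol
Q = 0.02621 × 96485 = 2529 C
t = 2529 / 0.781 = 3238 s = 54.0 min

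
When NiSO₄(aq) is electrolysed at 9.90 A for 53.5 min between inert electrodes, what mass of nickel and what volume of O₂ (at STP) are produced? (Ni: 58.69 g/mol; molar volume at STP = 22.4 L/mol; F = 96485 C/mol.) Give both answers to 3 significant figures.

9.67 g Ni; 1.84 L O₂

Q = 9.90 × 3210 = 31780 C; n(e⁻) = 31780 / 96485 = 0.3294 mol
Cathode: Ni²⁺ + 2e⁻ → Ni → n(Ni) = 0.3294/2 = 0.1647 mol → 9.67 g
Anode: 2H₂O → O₂ + 4H⁺ + 4e⁻ → n(O₂) = 0.3294/4 = 0.08235 mol → 1.84 L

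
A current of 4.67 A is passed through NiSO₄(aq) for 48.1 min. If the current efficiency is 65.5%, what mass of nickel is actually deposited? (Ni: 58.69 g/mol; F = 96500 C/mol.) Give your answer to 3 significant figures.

2.68 g

Q = 4.67 × 2886 = 13480 C
n(e⁻) = 13480 / 96500 = 0.1397 mol
Ni²⁺ + 2e⁻ → Ni, so theoretical m(Ni) = 0.06985 × 58.69 = 4.099 g
Actual mass = 65.5% × 4.099 = 2.68 g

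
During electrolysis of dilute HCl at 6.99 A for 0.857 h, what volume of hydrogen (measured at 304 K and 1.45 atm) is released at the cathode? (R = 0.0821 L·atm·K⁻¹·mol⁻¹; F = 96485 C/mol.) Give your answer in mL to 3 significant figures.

1920 mL

Q = It = 6.99 × 3085.2 = 21570 C
Moles of electrons = 21570 / 96485 = 0.2236 mol
2H⁺ + 2e⁻ → H₂, so n(H₂) = 0.2236 / 2 = 0.1118 mol
V = nRT/P = 0.1118 × 0.0821 × 304 / 1.45 = 1.924 L
= 1920 mL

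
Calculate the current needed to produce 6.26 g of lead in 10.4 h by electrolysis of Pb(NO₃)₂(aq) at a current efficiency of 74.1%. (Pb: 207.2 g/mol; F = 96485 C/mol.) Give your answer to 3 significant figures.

n(Pb) = 6.26 / 207.2 = 0.03021 mol
Pb²⁺ + 2e⁻ → Pb, so n(e⁻) = 2 × 0.03021 = 0.06042 mol
Q = 0.06042 × 96485 / 0.741 = 7867 C
I = Q / t = 7867 / 37440 s = 0.210 A

0.210 A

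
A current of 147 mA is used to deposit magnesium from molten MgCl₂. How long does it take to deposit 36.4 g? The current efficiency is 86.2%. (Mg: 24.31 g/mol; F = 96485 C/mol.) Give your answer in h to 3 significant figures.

n(Mg) = 36.4 / 24.31 = 1.497 mol
Mg²⁺ + 2e⁻ → Mg, so n(e⁻) = 2 × 1.497 = 2.994 mol
Q = 2.994 × 96485 / 0.862 = 3.351×10^5 C
t = Q / I = 3.351×10^5 / 0.147 = 2.280×10^6 s = 633 h

633 h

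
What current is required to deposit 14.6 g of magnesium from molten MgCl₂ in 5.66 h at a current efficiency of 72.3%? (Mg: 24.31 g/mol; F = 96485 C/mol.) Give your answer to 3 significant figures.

7.87 A

n(Mg) = 14.6 / 24.31 = 0.6006 mol
Mg²⁺ + 2e⁻ → Mg, so n(e⁻) = 2 × 0.6006 = 1.201 mol
Q = 1.201 × 96485 / 0.723 = 1.603×10^5 C
I = Q / t = 1.603×10^5 / 20376 s = 7.87 A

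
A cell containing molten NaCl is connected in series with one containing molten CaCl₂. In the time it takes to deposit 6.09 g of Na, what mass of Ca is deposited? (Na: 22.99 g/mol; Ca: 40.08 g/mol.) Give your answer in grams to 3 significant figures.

5.31 g

n(Na) = 6.09 / 22.99 = 0.2649 mol
Na⁺ + e⁻ → Na, so n(e⁻) = 0.2649 mol
In series, the same 0.2649 mol of electrons flows through the second cell.
Ca²⁺ + 2e⁻ → Ca, so n(Ca) = 0.2649 / 2 = 0.1325 mol
m(Ca) = 0.1325 × 40.08 = 5.31 g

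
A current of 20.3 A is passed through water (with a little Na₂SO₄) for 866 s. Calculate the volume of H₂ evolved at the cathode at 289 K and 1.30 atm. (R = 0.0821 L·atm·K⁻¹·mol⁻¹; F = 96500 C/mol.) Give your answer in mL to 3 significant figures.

Q = It = 20.3 × 866 = 17580 C
n(e⁻) = Q/F = 17580/96500 = 0.1822 mol
2H⁺ + 2e⁻ → H₂, so n(H₂) = 0.1822 / 2 = 0.09110 mol
V = nRT/P = 0.09110 × 0.0821 × 289 / 1.30 = 1.663 L
= 1660 mL

1660 mL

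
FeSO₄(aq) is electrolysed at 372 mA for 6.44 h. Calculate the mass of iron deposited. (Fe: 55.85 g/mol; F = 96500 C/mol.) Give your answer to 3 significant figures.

2.50 g

Q = It = 0.372 × 23184 = 8624 C
Moles of electrons = 8624 / 96500 = 0.08937 mol
Fe²⁺ + 2e⁻ → Fe, so n(Fe) = 0.08937 / 2 = 0.04469 mol
m = 0.04469 × 55.85 = 2.50 g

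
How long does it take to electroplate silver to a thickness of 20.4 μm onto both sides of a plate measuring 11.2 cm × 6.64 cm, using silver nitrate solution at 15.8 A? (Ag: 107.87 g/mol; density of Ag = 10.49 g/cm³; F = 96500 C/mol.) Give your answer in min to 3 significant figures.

3.00 min

Plated area = 2 × 11.2 × 6.64 = 148.7 cm²
Volume = 148.7 × 20.4×10⁻⁴ cm = 0.3033 cm³
m(Ag) = 0.3033 × 10.49 = 3.182 g
n(Ag) = 3.182 / 107.87 = 0.02950 mol; n(e⁻) = 0.02950 mol
Q = 0.02950 × 96500 = 2847 C
t = 2847 / 15.8 = 180.2 s = 3.00 min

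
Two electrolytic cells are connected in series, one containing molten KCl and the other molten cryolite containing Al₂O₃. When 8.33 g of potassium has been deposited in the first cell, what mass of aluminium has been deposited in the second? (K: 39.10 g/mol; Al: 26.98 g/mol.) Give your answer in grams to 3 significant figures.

n(K) = 8.33 / 39.10 = 0.2130 mol
K⁺ + e⁻ → K, so n(e⁻) = 0.2130 mol
Same current for the same time ⇒ same n(e⁻) = 0.2130 mol in both cells.
Al³⁺ + 3e⁻ → Al, so n(Al) = 0.2130 / 3 = 0.07100 mol
m(Al) = 0.07100 × 26.98 = 1.92 g

1.92 g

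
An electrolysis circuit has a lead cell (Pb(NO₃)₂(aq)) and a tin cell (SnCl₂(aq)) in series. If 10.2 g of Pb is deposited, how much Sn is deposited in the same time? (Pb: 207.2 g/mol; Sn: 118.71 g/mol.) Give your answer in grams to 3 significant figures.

5.84 g

n(Pb) = 10.2 / 207.2 = 0.04923 mol
Pb²⁺ + 2e⁻ → Pb, so n(e⁻) = 2 × 0.04923 = 0.09846 mol
In series, the same 0.09846 mol of electrons flows through the second cell.
Sn²⁺ + 2e⁻ → Sn, so n(Sn) = 0.09846 / 2 = 0.04923 mol
m(Sn) = 0.04923 × 118.71 = 5.84 g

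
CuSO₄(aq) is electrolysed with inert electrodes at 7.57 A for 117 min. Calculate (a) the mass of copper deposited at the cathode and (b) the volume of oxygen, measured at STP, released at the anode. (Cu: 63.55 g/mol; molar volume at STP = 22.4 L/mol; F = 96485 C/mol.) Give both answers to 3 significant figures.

Q = 7.57 × 7020 = 53140 C; n(e⁻) = 53140 / 96485 = 0.5508 mol
Cathode: Cu²⁺ + 2e⁻ → Cu → n(Cu) = 0.5508/2 = 0.2754 mol → 17.5 g
Anode: 2H₂O → O₂ + 4H⁺ + 4e⁻ → n(O₂) = 0.5508/4 = 0.1377 mol → 3.08 L

17.5 g Cu; 3.08 L O₂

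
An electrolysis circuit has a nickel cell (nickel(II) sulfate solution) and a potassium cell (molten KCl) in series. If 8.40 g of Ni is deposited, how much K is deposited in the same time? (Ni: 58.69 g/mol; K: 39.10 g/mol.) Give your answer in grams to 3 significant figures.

11.2 g

n(Ni) = 8.40 / 58.69 = 0.1431 mol
Ni²⁺ + 2e⁻ → Ni, so n(e⁻) = 2 × 0.1431 = 0.2862 mol
Since the cells are in series, n(e⁻) in the K cell is also 0.2862 mol.
K⁺ + e⁻ → K, so n(K) = 0.2862 mol
m(K) = 0.2862 × 39.10 = 11.2 g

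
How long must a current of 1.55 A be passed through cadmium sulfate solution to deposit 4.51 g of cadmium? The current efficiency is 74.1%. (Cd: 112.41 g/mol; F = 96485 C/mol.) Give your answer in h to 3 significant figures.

n(Cd) = 4.51 / 112.41 = 0.04012 mol
Cd²⁺ + 2e⁻ → Cd, so n(e⁻) = 2 × 0.04012 = 0.08024 mol
Q = 0.08024 × 96485 / 0.741 = 10450 C
t = Q / I = 10450 / 1.55 = 6742 s = 1.87 h

1.87 h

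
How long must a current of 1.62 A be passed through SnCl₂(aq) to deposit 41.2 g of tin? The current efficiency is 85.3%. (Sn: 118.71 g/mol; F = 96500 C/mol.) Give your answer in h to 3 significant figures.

n(Sn) = 41.2 / 118.71 = 0.3471 mol
Sn²⁺ + 2e⁻ → Sn, so n(e⁻) = 2 × 0.3471 = 0.6942 mol
Q = 0.6942 × 96500 / 0.853 = 78530 C
t = Q / I = 78530 / 1.62 = 48480 s = 13.5 h

13.5 h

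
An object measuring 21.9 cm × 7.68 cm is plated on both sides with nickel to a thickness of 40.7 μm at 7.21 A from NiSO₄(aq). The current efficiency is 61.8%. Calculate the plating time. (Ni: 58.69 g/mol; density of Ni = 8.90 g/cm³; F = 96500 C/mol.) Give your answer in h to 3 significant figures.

Plated area = 2 × 21.9 × 7.68 = 336.4 cm²
Volume = 336.4 × 40.7×10⁻⁴ cm = 1.369 cm³
m(Ni) = 1.369 × 8.90 = 12.18 g
n(Ni) = 12.18 / 58.69 = 0.2075 mol; n(e⁻) = 2 × 0.2075 = 0.4150 mol
Q = 0.4150 × 96500 / 0.618 = 64800 C
t = 64800 / 7.21 = 8988 s = 2.50 h

2.50 h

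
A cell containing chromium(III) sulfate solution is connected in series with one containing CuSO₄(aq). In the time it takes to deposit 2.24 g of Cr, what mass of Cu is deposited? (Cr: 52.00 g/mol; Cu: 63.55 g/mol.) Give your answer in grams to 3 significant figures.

4.11 g

n(Cr) = 2.24 / 52.00 = 0.04308 mol
Cr³⁺ + 3e⁻ → Cr, so n(e⁻) = 3 × 0.04308 = 0.1292 mol
The cells are in series, so the same charge (and hence the same n(e⁻) = 0.1292 mol) passes through both.
Cu²⁺ + 2e⁻ → Cu, so n(Cu) = 0.1292 / 2 = 0.06460 mol
m(Cu) = 0.06460 × 63.55 = 4.11 g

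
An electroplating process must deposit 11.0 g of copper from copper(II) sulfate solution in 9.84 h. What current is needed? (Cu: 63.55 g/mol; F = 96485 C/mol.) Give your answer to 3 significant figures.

n(Cu) = 11.0 / 63.55 = 0.1731 mol
Cu²⁺ + 2e⁻ → Cu, so n(e⁻) = 2 × 0.1731 = 0.3462 mol
Q = 0.3462 × 96485 = 33400 C
I = Q / t = 33400 / 35424 s = 0.943 A

0.943 A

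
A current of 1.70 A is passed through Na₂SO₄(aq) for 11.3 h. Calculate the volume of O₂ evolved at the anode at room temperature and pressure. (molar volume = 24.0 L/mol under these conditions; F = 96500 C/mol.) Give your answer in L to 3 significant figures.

Charge passed = 1.70 × 40680 = 69160 C
Moles of electrons = 69160 / 96500 = 0.7167 mol
2H₂O → O₂ + 4H⁺ + 4e⁻, so n(O₂) = 0.7167 / 4 = 0.1792 mol
V = 0.1792 × 24.0 = 4.301 L

4.30 L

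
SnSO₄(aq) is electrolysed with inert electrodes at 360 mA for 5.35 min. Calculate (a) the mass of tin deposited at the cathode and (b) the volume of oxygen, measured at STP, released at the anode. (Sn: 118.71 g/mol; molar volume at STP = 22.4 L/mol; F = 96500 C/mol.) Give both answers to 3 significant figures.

0.0711 g Sn; 0.00671 L O₂

Q = 0.360 × 321 = 115.6 C; n(e⁻) = 115.6 / 96500 = 0.001198 mol
Cathode: Sn²⁺ + 2e⁻ → Sn → n(Sn) = 0.001198/2 = 5.990×10^-4 mol → 0.0711 g
Anode: 2H₂O → O₂ + 4H⁺ + 4e⁻ → n(O₂) = 0.001198/4 = 2.995×10^-4 mol → 0.00671 L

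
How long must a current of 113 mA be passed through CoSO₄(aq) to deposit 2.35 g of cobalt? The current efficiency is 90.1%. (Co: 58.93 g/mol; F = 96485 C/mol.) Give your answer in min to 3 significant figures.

n(Co) = 2.35 / 58.93 = 0.03988 mol
Co²⁺ + 2e⁻ → Co, so n(e⁻) = 2 × 0.03988 = 0.07976 mol
Q = 0.07976 × 96485 / 0.901 = 8541 C
t = Q / I = 8541 / 0.113 = 75580 s = 1260 min

1260 min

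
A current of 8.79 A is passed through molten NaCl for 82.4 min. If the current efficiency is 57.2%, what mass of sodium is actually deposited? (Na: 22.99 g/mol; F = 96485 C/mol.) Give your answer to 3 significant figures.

Q = 8.79 × 4944 = 43460 C
n(e⁻) = 43460 / 96485 = 0.4504 mol
Na⁺ + e⁻ → Na, so theoretical m(Na) = 0.4504 × 22.99 = 10.35 g
Actual mass = 57.2% × 10.35 = 5.92 g

5.92 g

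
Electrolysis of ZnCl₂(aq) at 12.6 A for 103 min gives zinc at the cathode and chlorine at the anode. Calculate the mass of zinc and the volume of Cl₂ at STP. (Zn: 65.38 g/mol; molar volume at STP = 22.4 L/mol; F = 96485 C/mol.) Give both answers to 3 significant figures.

26.4 g Zn; 9.04 L Cl₂

Q = 12.6 × 6180 = 77870 C; n(e⁻) = 77870 / 96485 = 0.8071 mol
Cathode: Zn²⁺ + 2e⁻ → Zn → n(Zn) = 0.8071/2 = 0.4036 mol → 26.4 g
Anode: 2Cl⁻ → Cl₂ + 2e⁻ → n(Cl₂) = 0.8071/2 = 0.4036 mol → 9.04 L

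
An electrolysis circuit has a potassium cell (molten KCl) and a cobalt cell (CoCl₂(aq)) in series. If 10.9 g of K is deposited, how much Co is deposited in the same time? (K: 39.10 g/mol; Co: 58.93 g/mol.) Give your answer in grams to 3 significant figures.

n(K) = 10.9 / 39.10 = 0.2788 mol
K⁺ + e⁻ → K, so n(e⁻) = 0.2788 mol
In series, the same 0.2788 mol of electrons flows through the second cell.
Co²⁺ + 2e⁻ → Co, so n(Co) = 0.2788 / 2 = 0.1394 mol
m(Co) = 0.1394 × 58.93 = 8.21 g

8.21 g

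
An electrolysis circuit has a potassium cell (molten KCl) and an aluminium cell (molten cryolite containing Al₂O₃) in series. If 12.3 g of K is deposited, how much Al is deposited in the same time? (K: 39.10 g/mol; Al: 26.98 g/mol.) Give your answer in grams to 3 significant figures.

2.83 g

n(K) = 12.3 / 39.10 = 0.3146 mol
K⁺ + e⁻ → K, so n(e⁻) = 0.3146 mol
The cells are in series, so the same charge (and hence the same n(e⁻) = 0.3146 mol) passes through both.
Al³⁺ + 3e⁻ → Al, so n(Al) = 0.3146 / 3 = 0.1049 mol
m(Al) = 0.1049 × 26.98 = 2.83 g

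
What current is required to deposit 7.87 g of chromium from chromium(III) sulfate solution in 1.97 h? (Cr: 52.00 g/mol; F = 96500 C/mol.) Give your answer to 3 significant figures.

n(Cr) = 7.87 / 52.00 = 0.1513 mol
Cr³⁺ + 3e⁻ → Cr, so n(e⁻) = 3 × 0.1513 = 0.4539 mol
Q = 0.4539 × 96500 = 43800 C
I = Q / t = 43800 / 7092 s = 6.18 A

6.18 A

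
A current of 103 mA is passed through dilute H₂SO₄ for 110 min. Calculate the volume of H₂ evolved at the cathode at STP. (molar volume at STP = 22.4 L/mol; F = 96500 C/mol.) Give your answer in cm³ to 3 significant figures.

78.9 cm³

Q = 0.103 A × 6600 s = 679.8 C
Moles of electrons = 679.8 / 96500 = 0.007045 mol
2H⁺ + 2e⁻ → H₂, so n(H₂) = 0.007045 / 2 = 0.003523 mol
V = 0.003523 × 22.4 = 0.07892 L
= 78.9 cm³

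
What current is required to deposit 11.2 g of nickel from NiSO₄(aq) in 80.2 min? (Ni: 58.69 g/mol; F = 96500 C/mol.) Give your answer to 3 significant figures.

n(Ni) = 11.2 / 58.69 = 0.1908 mol
Ni²⁺ + 2e⁻ → Ni, so n(e⁻) = 2 × 0.1908 = 0.3816 mol
Q = 0.3816 × 96500 = 36820 C
I = Q / t = 36820 / 4812 s = 7.65 A

7.65 A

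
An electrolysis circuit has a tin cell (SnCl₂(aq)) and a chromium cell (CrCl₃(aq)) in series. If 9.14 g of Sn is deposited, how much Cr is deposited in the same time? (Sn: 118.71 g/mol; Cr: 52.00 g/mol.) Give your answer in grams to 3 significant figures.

n(Sn) = 9.14 / 118.71 = 0.07699 mol
Sn²⁺ + 2e⁻ → Sn, so n(e⁻) = 2 × 0.07699 = 0.1540 mol
The cells are in series, so the same charge (and hence the same n(e⁻) = 0.1540 mol) passes through both.
Cr³⁺ + 3e⁻ → Cr, so n(Cr) = 0.1540 / 3 = 0.05133 mol
m(Cr) = 0.05133 × 52.00 = 2.67 g

2.67 g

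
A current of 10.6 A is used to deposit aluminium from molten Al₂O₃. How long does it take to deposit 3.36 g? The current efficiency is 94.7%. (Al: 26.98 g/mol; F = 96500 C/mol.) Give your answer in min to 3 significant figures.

n(Al) = 3.36 / 26.98 = 0.1245 mol
Al³⁺ + 3e⁻ → Al, so n(e⁻) = 3 × 0.1245 = 0.3735 mol
Q = 0.3735 × 96500 / 0.947 = 38060 C
t = Q / I = 38060 / 10.6 = 3591 s = 59.9 min

59.9 min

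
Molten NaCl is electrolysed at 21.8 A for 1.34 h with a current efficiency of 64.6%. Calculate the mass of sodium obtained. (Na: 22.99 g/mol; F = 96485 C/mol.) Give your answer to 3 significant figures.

16.2 g

Q = 21.8 × 4824 = 1.052×10^5 C
n(e⁻) = 1.052×10^5 / 96485 = 1.090 mol
Na⁺ + e⁻ → Na, so theoretical m(Na) = 1.090 × 22.99 = 25.06 g
Actual mass = 64.6% × 25.06 = 16.2 g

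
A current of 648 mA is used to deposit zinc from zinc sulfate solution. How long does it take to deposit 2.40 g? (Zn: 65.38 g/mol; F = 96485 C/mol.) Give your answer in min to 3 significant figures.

182 min

n(Zn) = 2.40 / 65.38 = 0.03671 mol
Zn²⁺ + 2e⁻ → Zn, so n(e⁻) = 2 × 0.03671 = 0.07342 mol
Q = 0.07342 × 96485 = 7084 C
t = Q / I = 7084 / 0.648 = 10930 s = 182 min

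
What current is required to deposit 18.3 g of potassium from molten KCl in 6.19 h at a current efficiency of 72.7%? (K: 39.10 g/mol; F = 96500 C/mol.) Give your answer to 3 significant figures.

2.79 A

n(K) = 18.3 / 39.10 = 0.4680 mol
K⁺ + e⁻ → K, so n(e⁻) = 0.4680 mol
Q = 0.4680 × 96500 / 0.727 = 62120 C
I = Q / t = 62120 / 22284 s = 2.79 A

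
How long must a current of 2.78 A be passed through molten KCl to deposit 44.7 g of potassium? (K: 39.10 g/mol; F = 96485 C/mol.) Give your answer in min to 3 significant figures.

n(K) = 44.7 / 39.10 = 1.143 mol
K⁺ + e⁻ → K, so n(e⁻) = 1.143 mol
Q = 1.143 × 96485 = 1.103×10^5 C
t = Q / I = 1.103×10^5 / 2.78 = 39680 s = 661 min

661 min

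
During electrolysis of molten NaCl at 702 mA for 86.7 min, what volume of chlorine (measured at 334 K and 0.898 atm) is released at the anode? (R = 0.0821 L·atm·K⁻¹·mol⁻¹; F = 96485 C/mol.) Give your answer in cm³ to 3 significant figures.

578 cm³

Q = 0.702 A × 5202 s = 3652 C
Moles of electrons = 3652 / 96485 = 0.03785 mol
2Cl⁻ → Cl₂ + 2e⁻, so n(Cl₂) = 0.03785 / 2 = 0.01893 mol
V = nRT/P = 0.01893 × 0.0821 × 334 / 0.898 = 0.5780 L
= 578 cm³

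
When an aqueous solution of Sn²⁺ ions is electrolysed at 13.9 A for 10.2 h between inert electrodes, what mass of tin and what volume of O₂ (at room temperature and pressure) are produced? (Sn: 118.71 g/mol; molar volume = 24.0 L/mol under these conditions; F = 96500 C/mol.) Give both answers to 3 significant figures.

314 g Sn; 31.7 L O₂

Q = 13.9 × 36720 = 5.104×10^5 C; n(e⁻) = 5.104×10^5 / 96500 = 5.289 mol
Cathode: Sn²⁺ + 2e⁻ → Sn → n(Sn) = 5.289/2 = 2.645 mol → 314 g
Anode: 2H₂O → O₂ + 4H⁺ + 4e⁻ → n(O₂) = 5.289/4 = 1.322 mol → 31.7 L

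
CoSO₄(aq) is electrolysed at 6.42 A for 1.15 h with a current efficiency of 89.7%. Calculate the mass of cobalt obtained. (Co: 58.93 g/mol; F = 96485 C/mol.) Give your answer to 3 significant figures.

Q = 6.42 × 4140 = 26580 C
n(e⁻) = 26580 / 96485 = 0.2755 mol
Co²⁺ + 2e⁻ → Co, so theoretical m(Co) = 0.1378 × 58.93 = 8.121 g
Actual mass = 89.7% × 8.121 = 7.28 g

7.28 g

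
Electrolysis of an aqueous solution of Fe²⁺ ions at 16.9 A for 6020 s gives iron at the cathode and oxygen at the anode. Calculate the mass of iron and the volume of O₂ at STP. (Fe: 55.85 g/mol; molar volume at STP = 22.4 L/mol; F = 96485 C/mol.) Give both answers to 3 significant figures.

Q = 16.9 × 6020 = 1.017×10^5 C; n(e⁻) = 1.017×10^5 / 96485 = 1.054 mol
Cathode: Fe²⁺ + 2e⁻ → Fe → n(Fe) = 1.054/2 = 0.5270 mol → 29.4 g
Anode: 2H₂O → O₂ + 4H⁺ + 4e⁻ → n(O₂) = 1.054/4 = 0.2635 mol → 5.90 L

29.4 g Fe; 5.90 L O₂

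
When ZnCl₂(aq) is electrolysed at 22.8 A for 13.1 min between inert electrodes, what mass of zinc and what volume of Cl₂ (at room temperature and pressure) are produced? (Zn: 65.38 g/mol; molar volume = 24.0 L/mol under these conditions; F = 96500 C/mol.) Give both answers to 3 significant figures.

Q = 22.8 × 786 = 17920 C; n(e⁻) = 17920 / 96500 = 0.1857 mol
Cathode: Zn²⁺ + 2e⁻ → Zn → n(Zn) = 0.1857/2 = 0.09285 mol → 6.07 g
Anode: 2Cl⁻ → Cl₂ + 2e⁻ → n(Cl₂) = 0.1857/2 = 0.09285 mol → 2.23 L

6.07 g Zn; 2.23 L Cl₂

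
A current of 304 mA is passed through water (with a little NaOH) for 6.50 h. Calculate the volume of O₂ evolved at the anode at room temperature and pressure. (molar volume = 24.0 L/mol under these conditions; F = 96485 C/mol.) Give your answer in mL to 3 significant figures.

Q = 0.304 A × 23400 s = 7114 C
n(e⁻) = 7114 / 96485 = 0.07373 mol
2H₂O → O₂ + 4H⁺ + 4e⁻, so n(O₂) = 0.07373 / 4 = 0.01843 mol
V = 0.01843 × 24.0 = 0.4423 L
= 442 mL

442 mL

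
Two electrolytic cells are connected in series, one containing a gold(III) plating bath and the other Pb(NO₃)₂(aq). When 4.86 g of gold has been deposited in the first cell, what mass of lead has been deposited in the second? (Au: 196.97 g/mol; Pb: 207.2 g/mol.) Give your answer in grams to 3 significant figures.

n(Au) = 4.86 / 196.97 = 0.02467 mol
Au³⁺ + 3e⁻ → Au, so n(e⁻) = 3 × 0.02467 = 0.07401 mol
In series, the same 0.07401 mol of electrons flows through the second cell.
Pb²⁺ + 2e⁻ → Pb, so n(Pb) = 0.07401 / 2 = 0.03701 mol
m(Pb) = 0.03701 × 207.2 = 7.67 g

7.67 g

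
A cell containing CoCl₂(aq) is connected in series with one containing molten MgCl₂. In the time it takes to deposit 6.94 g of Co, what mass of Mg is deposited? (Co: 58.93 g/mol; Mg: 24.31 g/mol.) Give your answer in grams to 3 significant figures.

n(Co) = 6.94 / 58.93 = 0.1178 mol
Co²⁺ + 2e⁻ → Co, so n(e⁻) = 2 × 0.1178 = 0.2356 mol
The cells are in series, so the same charge (and hence the same n(e⁻) = 0.2356 mol) passes through both.
Mg²⁺ + 2e⁻ → Mg, so n(Mg) = 0.2356 / 2 = 0.1178 mol
m(Mg) = 0.1178 × 24.31 = 2.86 g

2.86 g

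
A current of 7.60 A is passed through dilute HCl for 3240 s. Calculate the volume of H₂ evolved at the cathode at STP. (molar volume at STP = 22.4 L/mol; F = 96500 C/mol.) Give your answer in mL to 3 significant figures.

Q = It = 7.60 × 3240 = 24620 C
n(e⁻) = Q/F = 24620/96500 = 0.2551 mol
2H⁺ + 2e⁻ → H₂, so n(H₂) = 0.2551 / 2 = 0.1276 mol
V = 0.1276 × 22.4 = 2.858 L
= 2860 mL

2860 mL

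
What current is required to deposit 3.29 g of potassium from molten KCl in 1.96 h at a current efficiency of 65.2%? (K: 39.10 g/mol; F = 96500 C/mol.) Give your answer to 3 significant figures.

n(K) = 3.29 / 39.10 = 0.08414 mol
K⁺ + e⁻ → K, so n(e⁻) = 0.08414 mol
Q = 0.08414 × 96500 / 0.652 = 12450 C
I = Q / t = 12450 / 7056 s = 1.76 A

1.76 A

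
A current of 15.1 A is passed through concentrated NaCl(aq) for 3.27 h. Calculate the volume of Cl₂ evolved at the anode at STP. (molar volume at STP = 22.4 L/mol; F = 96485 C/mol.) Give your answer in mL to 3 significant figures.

20600 mL

Q = It = 15.1 × 11772 = 1.778×10^5 C
n(e⁻) = Q/F = 1.778×10^5/96485 = 1.843 mol
2Cl⁻ → Cl₂ + 2e⁻, so n(Cl₂) = 1.843 / 2 = 0.9215 mol
V = 0.9215 × 22.4 = 20.64 L
= 20600 mL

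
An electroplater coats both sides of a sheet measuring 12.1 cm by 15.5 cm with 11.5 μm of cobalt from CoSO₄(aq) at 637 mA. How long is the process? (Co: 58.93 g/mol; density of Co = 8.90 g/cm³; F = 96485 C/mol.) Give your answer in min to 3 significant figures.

329 min

Plated area = 2 × 12.1 × 15.5 = 375.1 cm²
Volume = 375.1 × 11.5×10⁻⁴ cm = 0.4314 cm³
m(Co) = 0.4314 × 8.90 = 3.839 g
n(Co) = 3.839 / 58.93 = 0.06515 mol; n(e⁻) = 2 × 0.06515 = 0.1303 mol
Q = 0.1303 × 96485 = 12570 C
t = 12570 / 0.637 = 19730 s = 329 min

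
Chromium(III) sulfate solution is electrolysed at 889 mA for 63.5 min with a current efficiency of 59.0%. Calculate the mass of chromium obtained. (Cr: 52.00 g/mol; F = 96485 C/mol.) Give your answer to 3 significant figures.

0.359 g

Q = 0.889 × 3810 = 3387 C
n(e⁻) = 3387 / 96485 = 0.03510 mol
Cr³⁺ + 3e⁻ → Cr, so theoretical m(Cr) = 0.01170 × 52.00 = 0.6084 g
Actual mass = 59.0% × 0.6084 = 0.359 g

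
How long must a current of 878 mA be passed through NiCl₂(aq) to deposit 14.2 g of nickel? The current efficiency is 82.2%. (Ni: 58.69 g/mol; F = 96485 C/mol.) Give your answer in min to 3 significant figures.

n(Ni) = 14.2 / 58.69 = 0.2419 mol
Ni²⁺ + 2e⁻ → Ni, so n(e⁻) = 2 × 0.2419 = 0.4838 mol
Q = 0.4838 × 96485 / 0.822 = 56790 C
t = Q / I = 56790 / 0.878 = 64680 s = 1080 min

1080 min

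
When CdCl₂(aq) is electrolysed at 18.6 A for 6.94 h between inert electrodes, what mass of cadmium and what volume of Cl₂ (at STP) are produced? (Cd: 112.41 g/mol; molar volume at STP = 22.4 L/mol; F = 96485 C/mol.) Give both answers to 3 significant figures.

Q = 18.6 × 24984 = 4.647×10^5 C; n(e⁻) = 4.647×10^5 / 96485 = 4.816 mol
Cathode: Cd²⁺ + 2e⁻ → Cd → n(Cd) = 4.816/2 = 2.408 mol → 271 g
Anode: 2Cl⁻ → Cl₂ + 2e⁻ → n(Cl₂) = 4.816/2 = 2.408 mol → 53.9 L

271 g Cd; 53.9 L Cl₂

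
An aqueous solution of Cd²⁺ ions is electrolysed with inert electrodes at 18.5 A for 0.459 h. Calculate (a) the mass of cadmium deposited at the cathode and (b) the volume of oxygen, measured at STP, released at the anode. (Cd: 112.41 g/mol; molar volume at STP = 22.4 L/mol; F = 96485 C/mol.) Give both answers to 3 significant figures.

17.8 g Cd; 1.77 L O₂

Q = 18.5 × 1652.4 = 30570 C; n(e⁻) = 30570 / 96485 = 0.3168 mol
Cathode: Cd²⁺ + 2e⁻ → Cd → n(Cd) = 0.3168/2 = 0.1584 mol → 17.8 g
Anode: 2H₂O → O₂ + 4H⁺ + 4e⁻ → n(O₂) = 0.3168/4 = 0.07920 mol → 1.77 L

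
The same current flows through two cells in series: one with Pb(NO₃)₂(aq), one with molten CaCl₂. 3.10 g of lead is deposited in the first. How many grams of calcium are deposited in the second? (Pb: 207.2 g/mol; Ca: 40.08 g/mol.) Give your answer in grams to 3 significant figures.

0.600 g

n(Pb) = 3.10 / 207.2 = 0.01496 mol
Pb²⁺ + 2e⁻ → Pb, so n(e⁻) = 2 × 0.01496 = 0.02992 mol
Since the cells are in series, n(e⁻) in the Ca cell is also 0.02992 mol.
Ca²⁺ + 2e⁻ → Ca, so n(Ca) = 0.02992 / 2 = 0.01496 mol
m(Ca) = 0.01496 × 40.08 = 0.600 g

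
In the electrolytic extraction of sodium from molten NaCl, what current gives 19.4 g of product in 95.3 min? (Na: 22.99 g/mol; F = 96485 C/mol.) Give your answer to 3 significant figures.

n(Na) = 19.4 / 22.99 = 0.8438 mol
Na⁺ + e⁻ → Na, so n(e⁻) = 0.8438 mol
Q = 0.8438 × 96485 = 81410 C
I = Q / t = 81410 / 5718 s = 14.2 A

14.2 A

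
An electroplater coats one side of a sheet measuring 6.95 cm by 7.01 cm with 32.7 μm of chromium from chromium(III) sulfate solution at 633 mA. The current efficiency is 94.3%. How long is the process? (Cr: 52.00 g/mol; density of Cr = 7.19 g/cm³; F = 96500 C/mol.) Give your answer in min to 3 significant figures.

178 min

Plated area = 6.95 × 7.01 = 48.72 cm²
Volume = 48.72 × 32.7×10⁻⁴ cm = 0.1593 cm³
m(Cr) = 0.1593 × 7.19 = 1.145 g
n(Cr) = 1.145 / 52.00 = 0.02202 mol; n(e⁻) = 3 × 0.02202 = 0.06606 mol
Q = 0.06606 × 96500 / 0.943 = 6760 C
t = 6760 / 0.633 = 10680 s = 178 min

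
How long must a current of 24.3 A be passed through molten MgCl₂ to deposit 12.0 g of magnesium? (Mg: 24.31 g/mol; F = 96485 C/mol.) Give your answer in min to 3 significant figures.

65.3 min

n(Mg) = 12.0 / 24.31 = 0.4936 mol
Mg²⁺ + 2e⁻ → Mg, so n(e⁻) = 2 × 0.4936 = 0.9872 mol
Q = 0.9872 × 96485 = 95250 C
t = Q / I = 95250 / 24.3 = 3920 s = 65.3 min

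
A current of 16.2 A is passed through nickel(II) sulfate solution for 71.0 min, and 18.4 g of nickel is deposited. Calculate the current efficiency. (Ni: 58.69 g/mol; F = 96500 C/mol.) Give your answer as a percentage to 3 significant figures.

Q = 16.2 × 4260 = 69010 C
n(e⁻) = 69010 / 96500 = 0.7151 mol
Ni²⁺ + 2e⁻ → Ni, so theoretical n(Ni) = 0.3576 mol → 20.99 g
Efficiency = 18.4 / 20.99 = 0.8766 = 87.7%

87.7%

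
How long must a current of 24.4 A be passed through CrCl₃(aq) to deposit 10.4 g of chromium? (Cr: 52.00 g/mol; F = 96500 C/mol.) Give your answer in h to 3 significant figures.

0.659 h

n(Cr) = 10.4 / 52.00 = 0.2000 mol
Cr³⁺ + 3e⁻ → Cr, so n(e⁻) = 3 × 0.2000 = 0.6000 mol
Q = 0.6000 × 96500 = 57900 C
t = Q / I = 57900 / 24.4 = 2373 s = 0.659 h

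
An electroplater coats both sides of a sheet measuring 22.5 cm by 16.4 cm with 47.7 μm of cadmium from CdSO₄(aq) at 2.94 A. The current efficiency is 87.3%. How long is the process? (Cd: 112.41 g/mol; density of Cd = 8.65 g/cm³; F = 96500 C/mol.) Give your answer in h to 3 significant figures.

5.66 h

Plated area = 2 × 22.5 × 16.4 = 738.0 cm²
Volume = 738.0 × 47.7×10⁻⁴ cm = 3.520 cm³
m(Cd) = 3.520 × 8.65 = 30.45 g
n(Cd) = 30.45 / 112.41 = 0.2709 mol; n(e⁻) = 2 × 0.2709 = 0.5418 mol
Q = 0.5418 × 96500 / 0.873 = 59890 C
t = 59890 / 2.94 = 20370 s = 5.66 h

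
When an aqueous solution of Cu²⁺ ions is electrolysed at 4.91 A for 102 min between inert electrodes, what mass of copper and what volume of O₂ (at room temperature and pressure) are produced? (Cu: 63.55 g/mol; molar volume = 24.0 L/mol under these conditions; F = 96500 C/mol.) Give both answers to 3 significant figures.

Q = 4.91 × 6120 = 30050 C; n(e⁻) = 30050 / 96500 = 0.3114 mol
Cathode: Cu²⁺ + 2e⁻ → Cu → n(Cu) = 0.3114/2 = 0.1557 mol → 9.89 g
Anode: 2H₂O → O₂ + 4H⁺ + 4e⁻ → n(O₂) = 0.3114/4 = 0.07785 mol → 1.87 L

9.89 g Cu; 1.87 L O₂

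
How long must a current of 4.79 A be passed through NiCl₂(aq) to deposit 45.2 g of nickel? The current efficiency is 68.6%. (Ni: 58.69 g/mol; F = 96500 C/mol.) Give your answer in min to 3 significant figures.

754 min

n(Ni) = 45.2 / 58.69 = 0.7701 mol
Ni²⁺ + 2e⁻ → Ni, so n(e⁻) = 2 × 0.7701 = 1.540 mol
Q = 1.540 × 96500 / 0.686 = 2.166×10^5 C
t = Q / I = 2.166×10^5 / 4.79 = 45220 s = 754 min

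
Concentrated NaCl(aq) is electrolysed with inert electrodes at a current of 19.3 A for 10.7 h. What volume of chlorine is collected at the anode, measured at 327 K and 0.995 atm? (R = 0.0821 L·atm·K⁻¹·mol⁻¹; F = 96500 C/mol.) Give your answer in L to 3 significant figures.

104 L

Q = It = 19.3 × 38520 = 7.434×10^5 C
n(e⁻) = Q/F = 7.434×10^5/96500 = 7.704 mol
2Cl⁻ → Cl₂ + 2e⁻, so n(Cl₂) = 7.704 / 2 = 3.852 mol
V = nRT/P = 3.852 × 0.0821 × 327 / 0.995 = 103.9 L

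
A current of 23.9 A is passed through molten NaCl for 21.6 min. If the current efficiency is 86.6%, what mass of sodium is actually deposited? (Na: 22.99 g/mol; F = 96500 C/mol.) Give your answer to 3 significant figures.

6.39 g

Q = 23.9 × 1296 = 30970 C
n(e⁻) = 30970 / 96500 = 0.3209 mol
Na⁺ + e⁻ → Na, so theoretical m(Na) = 0.3209 × 22.99 = 7.377 g
Actual mass = 86.6% × 7.377 = 6.39 g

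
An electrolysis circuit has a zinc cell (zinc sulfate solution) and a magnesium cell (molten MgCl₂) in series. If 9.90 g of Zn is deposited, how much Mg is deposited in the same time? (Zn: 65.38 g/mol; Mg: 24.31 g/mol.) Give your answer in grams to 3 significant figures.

n(Zn) = 9.90 / 65.38 = 0.1514 mol
Zn²⁺ + 2e⁻ → Zn, so n(e⁻) = 2 × 0.1514 = 0.3028 mol
In series, the same 0.3028 mol of electrons flows through the second cell.
Mg²⁺ + 2e⁻ → Mg, so n(Mg) = 0.3028 / 2 = 0.1514 mol
m(Mg) = 0.1514 × 24.31 = 3.68 g

3.68 g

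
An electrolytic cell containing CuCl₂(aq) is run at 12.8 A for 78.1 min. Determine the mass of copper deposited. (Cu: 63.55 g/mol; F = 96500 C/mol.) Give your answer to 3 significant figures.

19.8 g

Charge passed = 12.8 × 4686 = 59980 C
n(e⁻) = Q/F = 59980/96500 = 0.6216 mol
Cu²⁺ + 2e⁻ → Cu, so n(Cu) = 0.6216 / 2 = 0.3108 mol
m = 0.3108 × 63.55 = 19.8 g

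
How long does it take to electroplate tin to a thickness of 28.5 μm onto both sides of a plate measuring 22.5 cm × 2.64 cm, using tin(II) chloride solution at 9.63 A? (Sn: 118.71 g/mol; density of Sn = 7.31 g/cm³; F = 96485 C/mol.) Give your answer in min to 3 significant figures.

6.96 min

Plated area = 2 × 22.5 × 2.64 = 118.8 cm²
Volume = 118.8 × 28.5×10⁻⁴ cm = 0.3386 cm³
m(Sn) = 0.3386 × 7.31 = 2.475 g
n(Sn) = 2.475 / 118.71 = 0.02085 mol; n(e⁻) = 2 × 0.02085 = 0.04170 mol
Q = 0.04170 × 96485 = 4023 C
t = 4023 / 9.63 = 417.8 s = 6.96 min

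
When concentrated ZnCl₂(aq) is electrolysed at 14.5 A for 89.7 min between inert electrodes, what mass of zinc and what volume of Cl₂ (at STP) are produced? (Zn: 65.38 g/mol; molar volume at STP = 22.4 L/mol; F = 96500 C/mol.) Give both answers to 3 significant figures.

26.4 g Zn; 9.06 L Cl₂

Q = 14.5 × 5382 = 78040 C; n(e⁻) = 78040 / 96500 = 0.8087 mol
Cathode: Zn²⁺ + 2e⁻ → Zn → n(Zn) = 0.8087/2 = 0.4044 mol → 26.4 g
Anode: 2Cl⁻ → Cl₂ + 2e⁻ → n(Cl₂) = 0.8087/2 = 0.4044 mol → 9.06 L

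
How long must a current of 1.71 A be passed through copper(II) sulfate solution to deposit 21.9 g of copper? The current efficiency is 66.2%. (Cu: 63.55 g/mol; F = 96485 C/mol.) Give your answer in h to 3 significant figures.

16.3 h

n(Cu) = 21.9 / 63.55 = 0.3446 mol
Cu²⁺ + 2e⁻ → Cu, so n(e⁻) = 2 × 0.3446 = 0.6892 mol
Q = 0.6892 × 96485 / 0.662 = 1.004×10^5 C
t = Q / I = 1.004×10^5 / 1.71 = 58710 s = 16.3 h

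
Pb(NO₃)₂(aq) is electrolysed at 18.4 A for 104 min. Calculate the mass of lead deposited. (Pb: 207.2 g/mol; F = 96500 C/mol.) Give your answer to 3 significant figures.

Q = 18.4 A × 6240 s = 1.148×10^5 C
n(e⁻) = 1.148×10^5 / 96500 = 1.190 mol
Pb²⁺ + 2e⁻ → Pb, so n(Pb) = 1.190 / 2 = 0.5950 mol
m = 0.5950 × 207.2 = 123 g

123 g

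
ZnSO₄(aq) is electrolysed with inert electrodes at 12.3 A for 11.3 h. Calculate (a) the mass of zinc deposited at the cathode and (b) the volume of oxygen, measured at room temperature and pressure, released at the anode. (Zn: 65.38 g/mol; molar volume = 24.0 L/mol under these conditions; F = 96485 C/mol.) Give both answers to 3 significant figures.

170 g Zn; 31.1 L O₂

Q = 12.3 × 40680 = 5.004×10^5 C; n(e⁻) = 5.004×10^5 / 96485 = 5.186 mol
Cathode: Zn²⁺ + 2e⁻ → Zn → n(Zn) = 5.186/2 = 2.593 mol → 170 g
Anode: 2H₂O → O₂ + 4H⁺ + 4e⁻ → n(O₂) = 5.186/4 = 1.297 mol → 31.1 L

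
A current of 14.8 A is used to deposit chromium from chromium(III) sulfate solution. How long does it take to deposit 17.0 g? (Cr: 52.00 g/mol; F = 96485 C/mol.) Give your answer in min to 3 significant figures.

107 min

n(Cr) = 17.0 / 52.00 = 0.3269 mol
Cr³⁺ + 3e⁻ → Cr, so n(e⁻) = 3 × 0.3269 = 0.9807 mol
Q = 0.9807 × 96485 = 94620 C
t = Q / I = 94620 / 14.8 = 6393 s = 107 min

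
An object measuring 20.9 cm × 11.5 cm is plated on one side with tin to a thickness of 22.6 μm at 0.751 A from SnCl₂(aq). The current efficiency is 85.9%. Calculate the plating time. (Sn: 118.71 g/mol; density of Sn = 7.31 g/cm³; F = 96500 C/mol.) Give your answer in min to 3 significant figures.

Plated area = 20.9 × 11.5 = 240.4 cm²
Volume = 240.4 × 22.6×10⁻⁴ cm = 0.5433 cm³
m(Sn) = 0.5433 × 7.31 = 3.972 g
n(Sn) = 3.972 / 118.71 = 0.03346 mol; n(e⁻) = 2 × 0.03346 = 0.06692 mol
Q = 0.06692 × 96500 / 0.859 = 7518 C
t = 7518 / 0.751 = 10010 s = 167 min

167 min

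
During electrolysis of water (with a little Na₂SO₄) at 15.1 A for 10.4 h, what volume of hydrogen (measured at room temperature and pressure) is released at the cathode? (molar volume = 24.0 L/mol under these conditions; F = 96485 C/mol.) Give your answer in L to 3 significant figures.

70.3 L

Q = It = 15.1 × 37440 = 5.653×10^5 C
Moles of electrons = 5.653×10^5 / 96485 = 5.859 mol
2H⁺ + 2e⁻ → H₂, so n(H₂) = 5.859 / 2 = 2.930 mol
V = 2.930 × 24.0 = 70.32 L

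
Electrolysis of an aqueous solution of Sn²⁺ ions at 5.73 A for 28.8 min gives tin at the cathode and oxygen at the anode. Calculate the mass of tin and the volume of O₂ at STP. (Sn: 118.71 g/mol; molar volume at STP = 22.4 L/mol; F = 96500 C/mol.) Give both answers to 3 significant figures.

6.09 g Sn; 0.575 L O₂

Q = 5.73 × 1728 = 9901 C; n(e⁻) = 9901 / 96500 = 0.1026 mol
Cathode: Sn²⁺ + 2e⁻ → Sn → n(Sn) = 0.1026/2 = 0.05130 mol → 6.09 g
Anode: 2H₂O → O₂ + 4H⁺ + 4e⁻ → n(O₂) = 0.1026/4 = 0.02565 mol → 0.575 L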